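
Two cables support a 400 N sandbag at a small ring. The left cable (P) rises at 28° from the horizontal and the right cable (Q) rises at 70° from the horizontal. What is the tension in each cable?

ΣF_x = 0: −T_P·cos28° + T_Q·cos70° = 0 → T_Q = 2.58157·T_P.
ΣF_y = 0: T_P·sin28° + T_Q·sin70° = 400.
Substitute: T_P·(0.469472 + 2.58157·0.939693) = 400 → T_P = 138.152 ≈ 138.2 N.
Then T_Q = 2.58157 × 138.152 = 356.6 N.

T_P = 138.2 N, T_Q = 356.6 N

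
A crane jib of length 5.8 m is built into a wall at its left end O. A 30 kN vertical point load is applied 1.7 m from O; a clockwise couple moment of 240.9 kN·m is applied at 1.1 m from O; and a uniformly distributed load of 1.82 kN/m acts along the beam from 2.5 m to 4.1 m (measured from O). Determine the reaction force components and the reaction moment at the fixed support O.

Resultant of the distributed load: 1.82 × 1.6 = 2.912 kN at 3.3 m from O.
ΣF_x = 0: O_x = 0.
ΣF_y = 0: O_y − 30 − 1.82·1.6 = 0 → O_y = 32.91 kN.
ΣM about O: M_O − 30·1.7 − 240.9 − (1.82·1.6)·3.3 = 0 → M_O = 301.5 kN·m.

O_x = 0, O_y = 32.91 kN, M_O = 301.5 kN·m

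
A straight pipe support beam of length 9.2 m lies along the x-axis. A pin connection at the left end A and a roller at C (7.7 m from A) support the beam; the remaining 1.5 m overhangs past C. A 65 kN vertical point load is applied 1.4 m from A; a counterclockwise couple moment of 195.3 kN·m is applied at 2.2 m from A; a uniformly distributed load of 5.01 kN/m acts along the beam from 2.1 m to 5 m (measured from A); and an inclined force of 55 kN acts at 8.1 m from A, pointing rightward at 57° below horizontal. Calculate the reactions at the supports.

A_x = -29.96 kN, A_y = 83.98 kN, C_y = 41.68 kN

Resultant of the distributed load: 5.01 × 2.9 = 14.529 kN at 3.55 m from A.
Moments about A: C_y·7.7 − 65·1.4 + 195.3 − (5.01·2.9)·3.55 − 55·sin57°·8.1 = 0 → C_y = 320.906/7.7 = 41.6761 ≈ 41.68 kN.
ΣF_y = 0: A_y + 41.6761 − 65 − 5.01·2.9 − 55·sin57° = 0 → A_y = 83.98 kN.
ΣF_x = 0: A_x + 55·cos57° = 0 → A_x = -29.96 kN.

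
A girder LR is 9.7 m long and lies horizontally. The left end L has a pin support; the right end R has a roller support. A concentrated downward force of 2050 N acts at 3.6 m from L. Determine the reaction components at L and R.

L_x = 0, L_y = 1289 N, R_y = 760.8 N

Moments about L: R_y·9.7 − 2050·3.6 = 0 → R_y = 7380/9.7 = 760.825 ≈ 760.8 N.
ΣF_y = 0: L_y + 760.825 − 2050 = 0 → L_y = 1289 N.
ΣF_x = 0: no horizontal applied forces, so L_x = 0.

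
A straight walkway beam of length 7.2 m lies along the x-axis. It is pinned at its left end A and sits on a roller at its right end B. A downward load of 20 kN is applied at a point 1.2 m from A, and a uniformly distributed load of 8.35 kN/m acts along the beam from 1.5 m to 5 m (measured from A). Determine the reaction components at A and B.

Resultant of the distributed load: 8.35 × 3.5 = 29.225 kN at 3.25 m from A.
Taking moments about A: B_y·7.2 − 20·1.2 − (8.35·3.5)·3.25 = 0 → B_y = 118.98125/7.2 = 16.5252 ≈ 16.53 kN.
ΣF_y = 0: A_y + 16.5252 − 20 − 8.35·3.5 = 0 → A_y = 32.70 kN.
ΣF_x = 0: no horizontal applied forces, so A_x = 0.

A_x = 0, A_y = 32.70 kN, B_y = 16.53 kN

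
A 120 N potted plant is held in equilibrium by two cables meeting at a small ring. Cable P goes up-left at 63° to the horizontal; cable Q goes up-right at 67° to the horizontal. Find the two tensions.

T_P = 61.21 N, T_Q = 71.12 N

ΣF_x = 0: −T_P·cos63° + T_Q·cos67° = 0 → T_Q = 1.1619·T_P.
ΣF_y = 0: T_P·sin63° + T_Q·sin67° = 120.
Substitute: T_P·(0.891007 + 1.1619·0.920505) = 120 → T_P = 61.2076 ≈ 61.21 N.
Then T_Q = 1.1619 × 61.2076 = 71.12 N.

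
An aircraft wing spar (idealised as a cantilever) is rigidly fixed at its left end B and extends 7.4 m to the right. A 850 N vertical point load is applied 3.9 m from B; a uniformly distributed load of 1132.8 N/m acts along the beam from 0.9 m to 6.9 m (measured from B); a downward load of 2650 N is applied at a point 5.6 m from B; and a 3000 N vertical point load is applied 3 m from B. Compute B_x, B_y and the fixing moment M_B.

B_x = 0, B_y = 13300 N, M_B = 53660 N·m

Resultant of the distributed load: 1132.8 × 6 = 6796.8 N at 3.9 m from B.
ΣF_x = 0: B_x = 0.
ΣF_y = 0: B_y − 850 − 1132.8·6 − 2650 − 3000 = 0 → B_y = 13300 N.
ΣM about B: M_B − 850·3.9 − (1132.8·6)·3.9 − 2650·5.6 − 3000·3 = 0 → M_B = 53660 N·m.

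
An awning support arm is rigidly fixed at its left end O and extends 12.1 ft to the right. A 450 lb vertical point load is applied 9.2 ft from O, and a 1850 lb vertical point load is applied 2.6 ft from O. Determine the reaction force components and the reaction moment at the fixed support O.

ΣF_x = 0: O_x = 0.
ΣF_y = 0: O_y − 450 − 1850 = 0 → O_y = 2300 lb.
ΣM about O: M_O − 450·9.2 − 1850·2.6 = 0 → M_O = 8950 lb·ft.

O_x = 0, O_y = 2300 lb, M_O = 8950 lb·ft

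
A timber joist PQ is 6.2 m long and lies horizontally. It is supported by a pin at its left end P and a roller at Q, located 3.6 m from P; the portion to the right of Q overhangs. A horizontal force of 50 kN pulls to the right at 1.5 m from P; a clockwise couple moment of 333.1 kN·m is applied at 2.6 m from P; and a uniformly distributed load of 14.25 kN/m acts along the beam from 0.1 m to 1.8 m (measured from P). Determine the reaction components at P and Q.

P_x = -50.00 kN, P_y = -74.70 kN, Q_y = 98.92 kN

Resultant of the distributed load: 14.25 × 1.7 = 24.225 kN at 0.95 m from P.
Moments about P: Q_y·3.6 − 333.1 − (14.25·1.7)·0.95 = 0 → Q_y = 356.11375/3.6 = 98.9205 ≈ 98.92 kN.
ΣF_y = 0: P_y + 98.9205 − 14.25·1.7 = 0 → P_y = -74.70 kN.
ΣF_x = 0: P_x + 50 = 0 → P_x = -50.00 kN.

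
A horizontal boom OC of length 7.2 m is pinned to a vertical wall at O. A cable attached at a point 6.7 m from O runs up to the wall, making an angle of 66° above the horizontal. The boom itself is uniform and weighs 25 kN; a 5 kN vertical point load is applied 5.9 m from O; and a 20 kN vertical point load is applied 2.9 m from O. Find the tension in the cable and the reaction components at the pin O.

ΣM about O: T·sin66°·6.7 − 25·3.6 − 5·5.9 − 20·2.9 = 0 → T = 177.5/(6.7·0.913545) = 28.9997 ≈ 29.00 kN.
ΣF_x = 0: O_x − T·cos66° = 0 → O_x = 28.9997 × 0.406737 = 11.80 kN.
ΣF_y = 0: O_y + T·sin66° − 25 − 5 − 20 = 0 → O_y = 50 − 28.9997 × 0.913545 = 23.51 kN.

T = 29.00 kN, O_x = 11.80 kN, O_y = 23.51 kN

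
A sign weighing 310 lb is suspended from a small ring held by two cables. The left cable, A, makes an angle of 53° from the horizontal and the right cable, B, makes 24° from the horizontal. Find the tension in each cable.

ΣF_x = 0: −T_A·cos53° + T_B·cos24° = 0 → T_B = 0.658769·T_A.
ΣF_y = 0: T_A·sin53° + T_B·sin24° = 310.
Substitute: T_A·(0.798636 + 0.658769·0.406737) = 310 → T_A = 290.648 ≈ 290.6 lb.
Then T_B = 0.658769 × 290.648 = 191.5 lb.

T_A = 290.6 lb, T_B = 191.5 lb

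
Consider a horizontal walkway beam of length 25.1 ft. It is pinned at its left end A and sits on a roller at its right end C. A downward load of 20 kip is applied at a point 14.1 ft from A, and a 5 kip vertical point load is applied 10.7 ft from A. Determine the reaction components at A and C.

A_x = 0, A_y = 11.63 kip, C_y = 13.37 kip

ΣM about A: C_y·25.1 − 20·14.1 − 5·10.7 = 0 → C_y = 335.5/25.1 = 13.3665 ≈ 13.37 kip.
ΣF_y = 0: A_y + 13.3665 − 20 − 5 = 0 → A_y = 11.63 kip.
ΣF_x = 0: no horizontal applied forces, so A_x = 0.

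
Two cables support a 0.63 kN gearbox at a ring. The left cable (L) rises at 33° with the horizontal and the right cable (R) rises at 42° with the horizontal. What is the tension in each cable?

ΣF_x = 0: −T_L·cos33° + T_R·cos42° = 0 → T_R = 1.12854·T_L.
ΣF_y = 0: T_L·sin33° + T_R·sin42° = 0.63.
Substitute: T_L·(0.544639 + 1.12854·0.669131) = 0.63 → T_L = 0.484697 ≈ 0.4847 kN.
Then T_R = 1.12854 × 0.484697 = 0.5470 kN.

T_L = 0.4847 kN, T_R = 0.5470 kN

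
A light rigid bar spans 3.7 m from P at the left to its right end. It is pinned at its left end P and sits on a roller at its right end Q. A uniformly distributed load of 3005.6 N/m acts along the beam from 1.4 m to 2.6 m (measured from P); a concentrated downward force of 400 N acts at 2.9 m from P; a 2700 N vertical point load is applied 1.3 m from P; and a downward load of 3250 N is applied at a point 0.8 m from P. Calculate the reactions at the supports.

P_x = 0, P_y = 6042 N, Q_y = 3914 N

Resultant of the distributed load: 3005.6 × 1.2 = 3606.72 N at 2 m from P.
Taking moments about P: Q_y·3.7 − (3005.6·1.2)·2 − 400·2.9 − 2700·1.3 − 3250·0.8 = 0 → Q_y = 14483.44/3.7 = 3914.44 ≈ 3914 N.
ΣF_y = 0: P_y + 3914.44 − 3005.6·1.2 − 400 − 2700 − 3250 = 0 → P_y = 6042 N.
ΣF_x = 0: no horizontal applied forces, so P_x = 0.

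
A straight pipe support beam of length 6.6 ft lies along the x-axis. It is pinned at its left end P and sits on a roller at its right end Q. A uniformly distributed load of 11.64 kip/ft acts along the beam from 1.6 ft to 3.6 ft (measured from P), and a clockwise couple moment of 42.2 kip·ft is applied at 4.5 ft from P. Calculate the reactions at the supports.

Resultant of the distributed load: 11.64 × 2 = 23.28 kip at 2.6 ft from P.
ΣM about P: Q_y·6.6 − (11.64·2)·2.6 − 42.2 = 0 → Q_y = 102.728/6.6 = 15.5648 ≈ 15.56 kip.
ΣF_y = 0: P_y + 15.5648 − 11.64·2 = 0 → P_y = 7.715 kip.
ΣF_x = 0: no horizontal applied forces, so P_x = 0.

P_x = 0, P_y = 7.715 kip, Q_y = 15.56 kip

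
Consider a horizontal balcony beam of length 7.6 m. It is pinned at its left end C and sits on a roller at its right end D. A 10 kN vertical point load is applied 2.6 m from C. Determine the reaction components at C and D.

C_x = 0, C_y = 6.579 kN, D_y = 3.421 kN

ΣM about C: D_y·7.6 − 10·2.6 = 0 → D_y = 26/7.6 = 3.42105 ≈ 3.421 kN.
ΣF_y = 0: C_y + 3.42105 − 10 = 0 → C_y = 6.579 kN.
ΣF_x = 0: no horizontal applied forces, so C_x = 0.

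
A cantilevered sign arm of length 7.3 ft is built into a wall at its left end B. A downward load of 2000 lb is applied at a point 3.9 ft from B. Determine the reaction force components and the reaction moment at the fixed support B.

B_x = 0, B_y = 2000 lb, M_B = 7800 lb·ft

ΣF_x = 0: B_x = 0.
ΣF_y = 0: B_y − 2000 = 0 → B_y = 2000 lb.
ΣM about B: M_B − 2000·3.9 = 0 → M_B = 7800 lb·ft.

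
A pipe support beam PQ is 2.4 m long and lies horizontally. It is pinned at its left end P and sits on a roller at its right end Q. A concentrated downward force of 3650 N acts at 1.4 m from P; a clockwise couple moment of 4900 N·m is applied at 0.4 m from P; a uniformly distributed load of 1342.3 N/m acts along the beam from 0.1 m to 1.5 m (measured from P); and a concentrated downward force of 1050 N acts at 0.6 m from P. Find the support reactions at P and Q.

P_x = 0, P_y = 1519 N, Q_y = 5060 N

Resultant of the distributed load: 1342.3 × 1.4 = 1879.22 N at 0.8 m from P.
Moments about P: Q_y·2.4 − 3650·1.4 − 4900 − (1342.3·1.4)·0.8 − 1050·0.6 = 0 → Q_y = 12143.376/2.4 = 5059.74 ≈ 5060 N.
ΣF_y = 0: P_y + 5059.74 − 3650 − 1342.3·1.4 − 1050 = 0 → P_y = 1519 N.
ΣF_x = 0: no horizontal applied forces, so P_x = 0.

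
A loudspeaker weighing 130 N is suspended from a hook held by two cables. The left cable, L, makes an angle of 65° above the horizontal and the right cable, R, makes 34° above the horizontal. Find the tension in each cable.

T_L = 109.1 N, T_R = 55.63 N

ΣF_x = 0: −T_L·cos65° + T_R·cos34° = 0 → T_R = 0.50977·T_L.
ΣF_y = 0: T_L·sin65° + T_R·sin34° = 130.
Substitute: T_L·(0.906308 + 0.50977·0.559193) = 130 → T_L = 109.118 ≈ 109.1 N.
Then T_R = 0.50977 × 109.118 = 55.63 N.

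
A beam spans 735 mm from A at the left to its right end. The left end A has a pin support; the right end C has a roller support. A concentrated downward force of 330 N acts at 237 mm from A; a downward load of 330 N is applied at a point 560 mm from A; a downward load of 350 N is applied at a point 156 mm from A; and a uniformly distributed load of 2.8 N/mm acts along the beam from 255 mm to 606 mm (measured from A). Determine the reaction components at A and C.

A_x = 0, A_y = 985.0 N, C_y = 1008 N

Resultant of the distributed load: 2.8 × 351 = 982.8 N at 430.5 mm from A.
Taking moments about A: C_y·735 − 330·237 − 330·560 − 350·156 − (2.8·351)·430.5 = 0 → C_y = 740705.4/735 = 1007.76 ≈ 1008 N.
ΣF_y = 0: A_y + 1007.76 − 330 − 330 − 350 − 2.8·351 = 0 → A_y = 985.0 N.
ΣF_x = 0: no horizontal applied forces, so A_x = 0.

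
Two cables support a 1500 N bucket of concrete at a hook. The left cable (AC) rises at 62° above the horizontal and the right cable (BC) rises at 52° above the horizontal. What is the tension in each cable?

ΣF_x = 0: −T_AC·cos62° + T_BC·cos52° = 0 → T_BC = 0.762548·T_AC.
ΣF_y = 0: T_AC·sin62° + T_BC·sin52° = 1500.
Substitute: T_AC·(0.882948 + 0.762548·0.788011) = 1500 → T_AC = 1010.89 ≈ 1011 N.
Then T_BC = 0.762548 × 1010.89 = 770.9 N.

T_AC = 1011 N, T_BC = 770.9 N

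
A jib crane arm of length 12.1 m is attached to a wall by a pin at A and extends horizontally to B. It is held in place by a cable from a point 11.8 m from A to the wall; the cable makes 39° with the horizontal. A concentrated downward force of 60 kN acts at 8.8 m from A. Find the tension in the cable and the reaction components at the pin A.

ΣM about A: T·sin39°·11.8 − 60·8.8 = 0 → T = 528/(11.8·0.62932) = 71.1018 ≈ 71.10 kN.
ΣF_x = 0: A_x − T·cos39° = 0 → A_x = 71.1018 × 0.777146 = 55.26 kN.
ΣF_y = 0: A_y + T·sin39° − 60 = 0 → A_y = 60 − 71.1018 × 0.62932 = 15.25 kN.

T = 71.10 kN, A_x = 55.26 kN, A_y = 15.25 kN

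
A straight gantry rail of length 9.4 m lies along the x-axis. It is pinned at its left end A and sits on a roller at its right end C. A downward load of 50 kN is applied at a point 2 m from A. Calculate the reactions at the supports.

A_x = 0, A_y = 39.36 kN, C_y = 10.64 kN

Moments about A: C_y·9.4 − 50·2 = 0 → C_y = 100/9.4 = 10.6383 ≈ 10.64 kN.
ΣF_y = 0: A_y + 10.6383 − 50 = 0 → A_y = 39.36 kN.
ΣF_x = 0: no horizontal applied forces, so A_x = 0.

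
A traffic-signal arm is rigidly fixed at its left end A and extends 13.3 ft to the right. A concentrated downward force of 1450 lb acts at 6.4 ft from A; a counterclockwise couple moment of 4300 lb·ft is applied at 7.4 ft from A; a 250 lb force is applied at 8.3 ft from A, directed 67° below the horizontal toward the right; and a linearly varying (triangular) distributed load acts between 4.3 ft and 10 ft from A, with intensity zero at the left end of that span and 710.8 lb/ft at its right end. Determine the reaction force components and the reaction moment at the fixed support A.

Resultant of the triangular load: ½ × 710.8 × 5.7 = 2025.78 lb, acting at 8.1 ft from A (one-third of the span from the peak).
ΣF_x = 0: A_x + 250·cos67° = 0 → A_x = -97.68 lb.
ΣF_y = 0: A_y − 1450 − 250·sin67° − ½·710.8·5.7 = 0 → A_y = 3706 lb.
ΣM about A: M_A − 1450·6.4 + 4300 − 250·sin67°·8.3 − (½·710.8·5.7)·8.1 = 0 → M_A = 23300 lb·ft.

A_x = -97.68 lb, A_y = 3706 lb, M_A = 23300 lb·ft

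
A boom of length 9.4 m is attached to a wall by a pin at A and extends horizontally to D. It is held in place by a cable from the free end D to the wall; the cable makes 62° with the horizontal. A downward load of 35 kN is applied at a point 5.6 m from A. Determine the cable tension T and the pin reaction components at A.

ΣM about A: T·sin62°·9.4 − 35·5.6 = 0 → T = 196/(9.4·0.882948) = 23.6153 ≈ 23.62 kN.
ΣF_x = 0: A_x − T·cos62° = 0 → A_x = 23.6153 × 0.469472 = 11.09 kN.
ΣF_y = 0: A_y + T·sin62° − 35 = 0 → A_y = 35 − 23.6153 × 0.882948 = 14.15 kN.

T = 23.62 kN, A_x = 11.09 kN, A_y = 14.15 kN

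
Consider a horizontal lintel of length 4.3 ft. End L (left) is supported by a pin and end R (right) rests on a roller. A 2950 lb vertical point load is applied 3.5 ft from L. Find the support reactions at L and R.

Moments about L: R_y·4.3 − 2950·3.5 = 0 → R_y = 10325/4.3 = 2401.16 ≈ 2401 lb.
ΣF_y = 0: L_y + 2401.16 − 2950 = 0 → L_y = 548.8 lb.
ΣF_x = 0: no horizontal applied forces, so L_x = 0.

L_x = 0, L_y = 548.8 lb, R_y = 2401 lb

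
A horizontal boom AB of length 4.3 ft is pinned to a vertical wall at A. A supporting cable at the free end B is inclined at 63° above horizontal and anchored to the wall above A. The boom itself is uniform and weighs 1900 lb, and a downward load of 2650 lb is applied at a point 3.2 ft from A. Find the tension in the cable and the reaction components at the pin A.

T = 3280 lb, A_x = 1489 lb, A_y = 1628 lb

ΣM about A: T·sin63°·4.3 − 1900·2.15 − 2650·3.2 = 0 → T = 12565/(4.3·0.891007) = 3279.54 ≈ 3280 lb.
ΣF_x = 0: A_x − T·cos63° = 0 → A_x = 3279.54 × 0.45399 = 1489 lb.
ΣF_y = 0: A_y + T·sin63° − 1900 − 2650 = 0 → A_y = 4550 − 3279.54 × 0.891007 = 1628 lb.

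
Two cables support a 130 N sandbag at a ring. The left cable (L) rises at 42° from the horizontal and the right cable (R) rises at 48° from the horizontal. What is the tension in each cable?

T_L = 86.99 N, T_R = 96.61 N

ΣF_x = 0: −T_L·cos42° + T_R·cos48° = 0 → T_R = 1.11061·T_L.
ΣF_y = 0: T_L·sin42° + T_R·sin48° = 130.
Substitute: T_L·(0.669131 + 1.11061·0.743145) = 130 → T_L = 86.9871 ≈ 86.99 N.
Then T_R = 1.11061 × 86.9871 = 96.61 N.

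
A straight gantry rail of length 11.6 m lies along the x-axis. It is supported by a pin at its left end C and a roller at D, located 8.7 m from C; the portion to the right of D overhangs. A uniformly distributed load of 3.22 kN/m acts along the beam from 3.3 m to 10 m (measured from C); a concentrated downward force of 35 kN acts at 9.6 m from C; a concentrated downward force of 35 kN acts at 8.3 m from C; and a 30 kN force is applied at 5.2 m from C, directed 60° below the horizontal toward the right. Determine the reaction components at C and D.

C_x = -15.00 kN, C_y = 13.52 kN, D_y = 104.0 kN

Resultant of the distributed load: 3.22 × 6.7 = 21.574 kN at 6.65 m from C.
Moments about C: D_y·8.7 − (3.22·6.7)·6.65 − 35·9.6 − 35·8.3 − 30·sin60°·5.2 = 0 → D_y = 905.067/8.7 = 104.031 ≈ 104.0 kN.
ΣF_y = 0: C_y + 104.031 − 3.22·6.7 − 35 − 35 − 30·sin60° = 0 → C_y = 13.52 kN.
ΣF_x = 0: C_x + 30·cos60° = 0 → C_x = -15.00 kN.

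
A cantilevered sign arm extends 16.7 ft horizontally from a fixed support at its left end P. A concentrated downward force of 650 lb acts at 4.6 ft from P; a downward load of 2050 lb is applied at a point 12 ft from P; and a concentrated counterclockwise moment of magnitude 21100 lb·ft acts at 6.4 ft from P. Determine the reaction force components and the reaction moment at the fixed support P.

P_x = 0, P_y = 2700 lb, M_P = 6490 lb·ft

ΣF_x = 0: P_x = 0.
ΣF_y = 0: P_y − 650 − 2050 = 0 → P_y = 2700 lb.
ΣM about P: M_P − 650·4.6 − 2050·12 + 21100 = 0 → M_P = 6490 lb·ft.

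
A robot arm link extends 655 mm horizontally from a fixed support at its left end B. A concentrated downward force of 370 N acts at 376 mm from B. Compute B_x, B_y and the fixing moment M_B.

ΣF_x = 0: B_x = 0.
ΣF_y = 0: B_y − 370 = 0 → B_y = 370.0 N.
ΣM about B: M_B − 370·376 = 0 → M_B = 139100 N·mm.

B_x = 0, B_y = 370.0 N, M_B = 139100 N·mm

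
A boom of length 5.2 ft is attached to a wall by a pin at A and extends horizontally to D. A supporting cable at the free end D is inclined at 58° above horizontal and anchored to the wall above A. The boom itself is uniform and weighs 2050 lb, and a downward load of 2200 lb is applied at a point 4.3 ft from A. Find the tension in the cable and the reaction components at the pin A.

T = 3354 lb, A_x = 1777 lb, A_y = 1406 lb

ΣM about A: T·sin58°·5.2 − 2050·2.6 − 2200·4.3 = 0 → T = 14790/(5.2·0.848048) = 3353.86 ≈ 3354 lb.
ΣF_x = 0: A_x − T·cos58° = 0 → A_x = 3353.86 × 0.529919 = 1777 lb.
ΣF_y = 0: A_y + T·sin58° − 2050 − 2200 = 0 → A_y = 4250 − 3353.86 × 0.848048 = 1406 lb.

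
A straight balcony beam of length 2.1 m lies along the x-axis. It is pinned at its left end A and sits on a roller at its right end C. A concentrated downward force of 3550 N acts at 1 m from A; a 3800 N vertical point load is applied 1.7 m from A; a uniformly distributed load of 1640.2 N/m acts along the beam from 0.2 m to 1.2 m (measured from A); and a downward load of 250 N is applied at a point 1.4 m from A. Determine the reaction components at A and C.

A_x = 0, A_y = 3760 N, C_y = 5480 N

Resultant of the distributed load: 1640.2 × 1 = 1640.2 N at 0.7 m from A.
Moments about A: C_y·2.1 − 3550·1 − 3800·1.7 − (1640.2·1)·0.7 − 250·1.4 = 0 → C_y = 11508.14/2.1 = 5480.07 ≈ 5480 N.
ΣF_y = 0: A_y + 5480.07 − 3550 − 3800 − 1640.2·1 − 250 = 0 → A_y = 3760 N.
ΣF_x = 0: no horizontal applied forces, so A_x = 0.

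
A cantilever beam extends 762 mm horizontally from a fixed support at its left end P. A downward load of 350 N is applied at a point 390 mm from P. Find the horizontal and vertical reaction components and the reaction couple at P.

ΣF_x = 0: P_x = 0.
ΣF_y = 0: P_y − 350 = 0 → P_y = 350.0 N.
ΣM about P: M_P − 350·390 = 0 → M_P = 136500 N·mm.

P_x = 0, P_y = 350.0 N, M_P = 136500 N·mm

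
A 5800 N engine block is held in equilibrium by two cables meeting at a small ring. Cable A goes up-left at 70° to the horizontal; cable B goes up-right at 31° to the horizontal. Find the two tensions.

T_A = 5065 N, T_B = 2021 N

ΣF_x = 0: −T_A·cos70° + T_B·cos31° = 0 → T_B = 0.399012·T_A.
ΣF_y = 0: T_A·sin70° + T_B·sin31° = 5800.
Substitute: T_A·(0.939693 + 0.399012·0.515038) = 5800 → T_A = 5064.62 ≈ 5065 N.
Then T_B = 0.399012 × 5064.62 = 2021 N.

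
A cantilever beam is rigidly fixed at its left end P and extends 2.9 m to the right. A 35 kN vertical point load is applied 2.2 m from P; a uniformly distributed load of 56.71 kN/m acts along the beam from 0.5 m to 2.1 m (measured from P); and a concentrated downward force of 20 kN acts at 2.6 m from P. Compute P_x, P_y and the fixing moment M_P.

Resultant of the distributed load: 56.71 × 1.6 = 90.736 kN at 1.3 m from P.
ΣF_x = 0: P_x = 0.
ΣF_y = 0: P_y − 35 − 56.71·1.6 − 20 = 0 → P_y = 145.7 kN.
ΣM about P: M_P − 35·2.2 − (56.71·1.6)·1.3 − 20·2.6 = 0 → M_P = 247.0 kN·m.

P_x = 0, P_y = 145.7 kN, M_P = 247.0 kN·m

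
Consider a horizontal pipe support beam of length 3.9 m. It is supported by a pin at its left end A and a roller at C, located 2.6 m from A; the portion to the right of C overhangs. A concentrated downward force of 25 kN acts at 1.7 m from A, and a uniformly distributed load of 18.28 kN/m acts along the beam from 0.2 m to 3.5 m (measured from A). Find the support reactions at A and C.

Resultant of the distributed load: 18.28 × 3.3 = 60.324 kN at 1.85 m from A.
Taking moments about A: C_y·2.6 − 25·1.7 − (18.28·3.3)·1.85 = 0 → C_y = 154.0994/2.6 = 59.269 ≈ 59.27 kN.
ΣF_y = 0: A_y + 59.269 − 25 − 18.28·3.3 = 0 → A_y = 26.05 kN.
ΣF_x = 0: no horizontal applied forces, so A_x = 0.

A_x = 0, A_y = 26.05 kN, C_y = 59.27 kN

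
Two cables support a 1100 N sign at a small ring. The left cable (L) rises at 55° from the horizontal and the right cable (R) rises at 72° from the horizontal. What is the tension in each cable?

ΣF_x = 0: −T_L·cos55° + T_R·cos72° = 0 → T_R = 1.85613·T_L.
ΣF_y = 0: T_L·sin55° + T_R·sin72° = 1100.
Substitute: T_L·(0.819152 + 1.85613·0.951057) = 1100 → T_L = 425.625 ≈ 425.6 N.
Then T_R = 1.85613 × 425.625 = 790.0 N.

T_L = 425.6 N, T_R = 790.0 N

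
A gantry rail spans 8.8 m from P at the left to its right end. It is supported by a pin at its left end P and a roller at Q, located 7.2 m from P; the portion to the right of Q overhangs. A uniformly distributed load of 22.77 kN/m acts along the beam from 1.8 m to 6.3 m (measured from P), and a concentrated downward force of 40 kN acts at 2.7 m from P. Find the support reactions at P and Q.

P_x = 0, P_y = 69.83 kN, Q_y = 72.64 kN

Resultant of the distributed load: 22.77 × 4.5 = 102.465 kN at 4.05 m from P.
ΣM about P: Q_y·7.2 − (22.77·4.5)·4.05 − 40·2.7 = 0 → Q_y = 522.98325/7.2 = 72.6366 ≈ 72.64 kN.
ΣF_y = 0: P_y + 72.6366 − 22.77·4.5 − 40 = 0 → P_y = 69.83 kN.
ΣF_x = 0: no horizontal applied forces, so P_x = 0.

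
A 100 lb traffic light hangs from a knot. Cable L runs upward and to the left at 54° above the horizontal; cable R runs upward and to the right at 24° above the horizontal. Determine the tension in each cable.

ΣF_x = 0: −T_L·cos54° + T_R·cos24° = 0 → T_R = 0.643411·T_L.
ΣF_y = 0: T_L·sin54° + T_R·sin24° = 100.
Substitute: T_L·(0.809017 + 0.643411·0.406737) = 100 → T_L = 93.3954 ≈ 93.40 lb.
Then T_R = 0.643411 × 93.3954 = 60.09 lb.

T_L = 93.40 lb, T_R = 60.09 lb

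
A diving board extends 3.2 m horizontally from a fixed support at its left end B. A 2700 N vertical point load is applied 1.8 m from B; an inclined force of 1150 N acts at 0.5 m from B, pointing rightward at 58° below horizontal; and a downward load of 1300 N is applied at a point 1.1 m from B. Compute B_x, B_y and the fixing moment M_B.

B_x = -609.4 N, B_y = 4975 N, M_B = 6778 N·m

ΣF_x = 0: B_x + 1150·cos58° = 0 → B_x = -609.4 N.
ΣF_y = 0: B_y − 2700 − 1150·sin58° − 1300 = 0 → B_y = 4975 N.
ΣM about B: M_B − 2700·1.8 − 1150·sin58°·0.5 − 1300·1.1 = 0 → M_B = 6778 N·m.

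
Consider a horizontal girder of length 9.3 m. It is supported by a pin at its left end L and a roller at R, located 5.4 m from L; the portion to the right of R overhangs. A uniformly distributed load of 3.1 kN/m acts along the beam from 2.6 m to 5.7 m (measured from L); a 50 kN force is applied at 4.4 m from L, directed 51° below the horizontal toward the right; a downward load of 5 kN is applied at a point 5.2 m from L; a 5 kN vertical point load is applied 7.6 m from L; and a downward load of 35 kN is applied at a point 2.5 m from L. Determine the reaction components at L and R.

L_x = -31.47 kN, L_y = 26.36 kN, R_y = 67.10 kN

Resultant of the distributed load: 3.1 × 3.1 = 9.61 kN at 4.15 m from L.
ΣM about L: R_y·5.4 − (3.1·3.1)·4.15 − 50·sin51°·4.4 − 5·5.2 − 5·7.6 − 35·2.5 = 0 → R_y = 362.354/5.4 = 67.1026 ≈ 67.10 kN.
ΣF_y = 0: L_y + 67.1026 − 3.1·3.1 − 50·sin51° − 5 − 5 − 35 = 0 → L_y = 26.36 kN.
ΣF_x = 0: L_x + 50·cos51° = 0 → L_x = -31.47 kN.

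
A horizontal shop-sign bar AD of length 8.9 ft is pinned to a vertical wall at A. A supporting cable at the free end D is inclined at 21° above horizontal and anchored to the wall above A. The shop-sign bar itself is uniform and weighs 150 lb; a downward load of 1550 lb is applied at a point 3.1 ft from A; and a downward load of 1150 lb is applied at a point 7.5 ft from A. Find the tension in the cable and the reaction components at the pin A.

ΣM about A: T·sin21°·8.9 − 150·4.45 − 1550·3.1 − 1150·7.5 = 0 → T = 14097.5/(8.9·0.358368) = 4420.01 ≈ 4420 lb.
ΣF_x = 0: A_x − T·cos21° = 0 → A_x = 4420.01 × 0.93358 = 4126 lb.
ΣF_y = 0: A_y + T·sin21° − 150 − 1550 − 1150 = 0 → A_y = 2850 − 4420.01 × 0.358368 = 1266 lb.

T = 4420 lb, A_x = 4126 lb, A_y = 1266 lb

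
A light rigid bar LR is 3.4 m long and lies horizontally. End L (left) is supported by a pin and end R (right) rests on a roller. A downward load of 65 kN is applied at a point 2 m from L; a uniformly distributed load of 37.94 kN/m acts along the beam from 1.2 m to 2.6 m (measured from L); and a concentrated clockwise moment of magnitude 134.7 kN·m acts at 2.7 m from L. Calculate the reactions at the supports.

L_x = 0, L_y = 10.58 kN, R_y = 107.5 kN

Resultant of the distributed load: 37.94 × 1.4 = 53.116 kN at 1.9 m from L.
ΣM about L: R_y·3.4 − 65·2 − (37.94·1.4)·1.9 − 134.7 = 0 → R_y = 365.6204/3.4 = 107.535 ≈ 107.5 kN.
ΣF_y = 0: L_y + 107.535 − 65 − 37.94·1.4 = 0 → L_y = 10.58 kN.
ΣF_x = 0: no horizontal applied forces, so L_x = 0.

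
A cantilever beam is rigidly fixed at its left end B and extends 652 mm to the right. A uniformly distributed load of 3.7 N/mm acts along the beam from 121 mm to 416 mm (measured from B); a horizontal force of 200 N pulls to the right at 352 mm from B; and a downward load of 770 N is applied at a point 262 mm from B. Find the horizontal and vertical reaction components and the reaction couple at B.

B_x = -200.0 N, B_y = 1862 N, M_B = 494800 N·mm

Resultant of the distributed load: 3.7 × 295 = 1091.5 N at 268.5 mm from B.
ΣF_x = 0: B_x + 200 = 0 → B_x = -200.0 N.
ΣF_y = 0: B_y − 3.7·295 − 770 = 0 → B_y = 1862 N.
ΣM about B: M_B − (3.7·295)·268.5 − 770·262 = 0 → M_B = 494800 N·mm.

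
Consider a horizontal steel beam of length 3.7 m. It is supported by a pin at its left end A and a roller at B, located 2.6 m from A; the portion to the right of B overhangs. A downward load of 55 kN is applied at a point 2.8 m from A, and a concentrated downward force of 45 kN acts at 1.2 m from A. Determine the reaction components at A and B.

A_x = 0, A_y = 20.00 kN, B_y = 80.00 kN

Moments about A: B_y·2.6 − 55·2.8 − 45·1.2 = 0 → B_y = 208/2.6 = 80.00 kN.
ΣF_y = 0: A_y + 80 − 55 − 45 = 0 → A_y = 20.00 kN.
ΣF_x = 0: no horizontal applied forces, so A_x = 0.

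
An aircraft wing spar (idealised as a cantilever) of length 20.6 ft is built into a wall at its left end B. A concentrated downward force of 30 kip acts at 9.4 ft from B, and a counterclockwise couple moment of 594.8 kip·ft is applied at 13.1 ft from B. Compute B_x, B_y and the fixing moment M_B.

B_x = 0, B_y = 30.00 kip, M_B = -312.8 kip·ft

ΣF_x = 0: B_x = 0.
ΣF_y = 0: B_y − 30 = 0 → B_y = 30.00 kip.
ΣM about B: M_B − 30·9.4 + 594.8 = 0 → M_B = -312.8 kip·ft.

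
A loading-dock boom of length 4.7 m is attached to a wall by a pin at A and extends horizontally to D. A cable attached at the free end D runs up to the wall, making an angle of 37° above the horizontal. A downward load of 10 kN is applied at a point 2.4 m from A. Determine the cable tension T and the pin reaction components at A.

T = 8.485 kN, A_x = 6.776 kN, A_y = 4.894 kN

ΣM about A: T·sin37°·4.7 − 10·2.4 = 0 → T = 24/(4.7·0.601815) = 8.48497 ≈ 8.485 kN.
ΣF_x = 0: A_x − T·cos37° = 0 → A_x = 8.48497 × 0.798636 = 6.776 kN.
ΣF_y = 0: A_y + T·sin37° − 10 = 0 → A_y = 10 − 8.48497 × 0.601815 = 4.894 kN.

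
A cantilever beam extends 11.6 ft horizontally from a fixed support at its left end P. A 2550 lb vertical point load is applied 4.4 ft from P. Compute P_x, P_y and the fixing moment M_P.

P_x = 0, P_y = 2550 lb, M_P = 11220 lb·ft

ΣF_x = 0: P_x = 0.
ΣF_y = 0: P_y − 2550 = 0 → P_y = 2550 lb.
ΣM about P: M_P − 2550·4.4 = 0 → M_P = 11220 lb·ft.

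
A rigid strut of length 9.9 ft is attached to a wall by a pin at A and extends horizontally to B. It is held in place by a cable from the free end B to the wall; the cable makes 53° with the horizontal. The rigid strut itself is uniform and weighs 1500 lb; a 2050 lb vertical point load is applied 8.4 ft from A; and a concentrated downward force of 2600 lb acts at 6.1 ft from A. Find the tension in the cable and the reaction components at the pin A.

T = 5123 lb, A_x = 3083 lb, A_y = 2059 lb

ΣM about A: T·sin53°·9.9 − 1500·4.95 − 2050·8.4 − 2600·6.1 = 0 → T = 40505/(9.9·0.798636) = 5123 lb.
ΣF_x = 0: A_x − T·cos53° = 0 → A_x = 5123 × 0.601815 = 3083 lb.
ΣF_y = 0: A_y + T·sin53° − 1500 − 2050 − 2600 = 0 → A_y = 6150 − 5123 × 0.798636 = 2059 lb.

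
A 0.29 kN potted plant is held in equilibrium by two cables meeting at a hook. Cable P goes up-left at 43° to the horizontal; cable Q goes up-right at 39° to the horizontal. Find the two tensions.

T_P = 0.2276 kN, T_Q = 0.2142 kN

ΣF_x = 0: −T_P·cos43° + T_Q·cos39° = 0 → T_Q = 0.941076·T_P.
ΣF_y = 0: T_P·sin43° + T_Q·sin39° = 0.29.
Substitute: T_P·(0.681998 + 0.941076·0.62932) = 0.29 → T_P = 0.227587 ≈ 0.2276 kN.
Then T_Q = 0.941076 × 0.227587 = 0.2142 kN.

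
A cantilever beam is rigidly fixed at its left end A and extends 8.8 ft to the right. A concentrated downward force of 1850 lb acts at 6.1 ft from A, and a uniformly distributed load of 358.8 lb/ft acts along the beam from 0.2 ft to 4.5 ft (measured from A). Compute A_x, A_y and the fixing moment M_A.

Resultant of the distributed load: 358.8 × 4.3 = 1542.84 lb at 2.35 ft from A.
ΣF_x = 0: A_x = 0.
ΣF_y = 0: A_y − 1850 − 358.8·4.3 = 0 → A_y = 3393 lb.
ΣM about A: M_A − 1850·6.1 − (358.8·4.3)·2.35 = 0 → M_A = 14910 lb·ft.

A_x = 0, A_y = 3393 lb, M_A = 14910 lb·ft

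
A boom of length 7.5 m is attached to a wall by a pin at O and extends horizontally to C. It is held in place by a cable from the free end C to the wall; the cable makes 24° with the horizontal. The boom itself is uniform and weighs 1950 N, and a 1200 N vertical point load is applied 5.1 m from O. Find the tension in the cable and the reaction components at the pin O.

ΣM about O: T·sin24°·7.5 − 1950·3.75 − 1200·5.1 = 0 → T = 13432.5/(7.5·0.406737) = 4403.34 ≈ 4403 N.
ΣF_x = 0: O_x − T·cos24° = 0 → O_x = 4403.34 × 0.913545 = 4023 N.
ΣF_y = 0: O_y + T·sin24° − 1950 − 1200 = 0 → O_y = 3150 − 4403.34 × 0.406737 = 1359 N.

T = 4403 N, O_x = 4023 N, O_y = 1359 N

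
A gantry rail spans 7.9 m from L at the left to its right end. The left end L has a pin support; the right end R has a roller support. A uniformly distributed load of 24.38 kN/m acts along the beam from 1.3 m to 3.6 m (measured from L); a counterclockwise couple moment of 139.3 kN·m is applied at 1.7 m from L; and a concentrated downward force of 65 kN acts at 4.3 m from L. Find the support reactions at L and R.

L_x = 0, L_y = 85.94 kN, R_y = 35.14 kN

Resultant of the distributed load: 24.38 × 2.3 = 56.074 kN at 2.45 m from L.
ΣM about L: R_y·7.9 − (24.38·2.3)·2.45 + 139.3 − 65·4.3 = 0 → R_y = 277.5813/7.9 = 35.1369 ≈ 35.14 kN.
ΣF_y = 0: L_y + 35.1369 − 24.38·2.3 − 65 = 0 → L_y = 85.94 kN.
ΣF_x = 0: no horizontal applied forces, so L_x = 0.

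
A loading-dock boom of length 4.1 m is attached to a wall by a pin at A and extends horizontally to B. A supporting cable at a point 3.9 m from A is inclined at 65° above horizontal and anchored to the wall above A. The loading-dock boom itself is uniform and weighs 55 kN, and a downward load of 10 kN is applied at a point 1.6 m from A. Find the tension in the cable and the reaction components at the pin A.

T = 36.43 kN, A_x = 15.39 kN, A_y = 31.99 kN

ΣM about A: T·sin65°·3.9 − 55·2.05 − 10·1.6 = 0 → T = 128.75/(3.9·0.906308) = 36.4256 ≈ 36.43 kN.
ΣF_x = 0: A_x − T·cos65° = 0 → A_x = 36.4256 × 0.422618 = 15.39 kN.
ΣF_y = 0: A_y + T·sin65° − 55 − 10 = 0 → A_y = 65 − 36.4256 × 0.906308 = 31.99 kN.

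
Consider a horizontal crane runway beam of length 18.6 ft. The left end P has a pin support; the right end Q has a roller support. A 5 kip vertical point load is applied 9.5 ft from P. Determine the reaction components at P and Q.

P_x = 0, P_y = 2.446 kip, Q_y = 2.554 kip

ΣM about P: Q_y·18.6 − 5·9.5 = 0 → Q_y = 47.5/18.6 = 2.55376 ≈ 2.554 kip.
ΣF_y = 0: P_y + 2.55376 − 5 = 0 → P_y = 2.446 kip.
ΣF_x = 0: no horizontal applied forces, so P_x = 0.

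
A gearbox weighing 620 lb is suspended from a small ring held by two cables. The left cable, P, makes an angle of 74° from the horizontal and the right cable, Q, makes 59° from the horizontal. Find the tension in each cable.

ΣF_x = 0: −T_P·cos74° + T_Q·cos59° = 0 → T_Q = 0.535179·T_P.
ΣF_y = 0: T_P·sin74° + T_Q·sin59° = 620.
Substitute: T_P·(0.961262 + 0.535179·0.857167) = 620 → T_P = 436.62 ≈ 436.6 lb.
Then T_Q = 0.535179 × 436.62 = 233.7 lb.

T_P = 436.6 lb, T_Q = 233.7 lb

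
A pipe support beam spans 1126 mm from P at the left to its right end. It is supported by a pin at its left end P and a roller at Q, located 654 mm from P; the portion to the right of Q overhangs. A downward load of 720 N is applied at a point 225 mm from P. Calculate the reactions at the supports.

P_x = 0, P_y = 472.3 N, Q_y = 247.7 N

Taking moments about P: Q_y·654 − 720·225 = 0 → Q_y = 162000/654 = 247.706 ≈ 247.7 N.
ΣF_y = 0: P_y + 247.706 − 720 = 0 → P_y = 472.3 N.
ΣF_x = 0: no horizontal applied forces, so P_x = 0.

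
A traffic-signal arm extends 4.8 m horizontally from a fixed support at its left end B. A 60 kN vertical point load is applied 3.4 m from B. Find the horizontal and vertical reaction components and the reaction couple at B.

ΣF_x = 0: B_x = 0.
ΣF_y = 0: B_y − 60 = 0 → B_y = 60.00 kN.
ΣM about B: M_B − 60·3.4 = 0 → M_B = 204.0 kN·m.

B_x = 0, B_y = 60.00 kN, M_B = 204.0 kN·m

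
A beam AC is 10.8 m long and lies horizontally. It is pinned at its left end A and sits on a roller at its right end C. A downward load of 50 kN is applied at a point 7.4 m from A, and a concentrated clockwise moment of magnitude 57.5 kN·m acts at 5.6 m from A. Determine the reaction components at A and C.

A_x = 0, A_y = 10.42 kN, C_y = 39.58 kN

Taking moments about A: C_y·10.8 − 50·7.4 − 57.5 = 0 → C_y = 427.5/10.8 = 39.5833 ≈ 39.58 kN.
ΣF_y = 0: A_y + 39.5833 − 50 = 0 → A_y = 10.42 kN.
ΣF_x = 0: no horizontal applied forces, so A_x = 0.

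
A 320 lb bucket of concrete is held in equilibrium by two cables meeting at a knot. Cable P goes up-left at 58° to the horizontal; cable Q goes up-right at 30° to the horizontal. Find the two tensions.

ΣF_x = 0: −T_P·cos58° + T_Q·cos30° = 0 → T_Q = 0.611898·T_P.
ΣF_y = 0: T_P·sin58° + T_Q·sin30° = 320.
Substitute: T_P·(0.848048 + 0.611898·0.5) = 320 → T_P = 277.297 ≈ 277.3 lb.
Then T_Q = 0.611898 × 277.297 = 169.7 lb.

T_P = 277.3 lb, T_Q = 169.7 lb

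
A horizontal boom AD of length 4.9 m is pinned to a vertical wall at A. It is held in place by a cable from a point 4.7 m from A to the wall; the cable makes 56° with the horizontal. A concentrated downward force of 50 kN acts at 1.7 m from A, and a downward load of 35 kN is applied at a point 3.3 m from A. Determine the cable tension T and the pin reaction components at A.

ΣM about A: T·sin56°·4.7 − 50·1.7 − 35·3.3 = 0 → T = 200.5/(4.7·0.829038) = 51.4567 ≈ 51.46 kN.
ΣF_x = 0: A_x − T·cos56° = 0 → A_x = 51.4567 × 0.559193 = 28.77 kN.
ΣF_y = 0: A_y + T·sin56° − 50 − 35 = 0 → A_y = 85 − 51.4567 × 0.829038 = 42.34 kN.

T = 51.46 kN, A_x = 28.77 kN, A_y = 42.34 kN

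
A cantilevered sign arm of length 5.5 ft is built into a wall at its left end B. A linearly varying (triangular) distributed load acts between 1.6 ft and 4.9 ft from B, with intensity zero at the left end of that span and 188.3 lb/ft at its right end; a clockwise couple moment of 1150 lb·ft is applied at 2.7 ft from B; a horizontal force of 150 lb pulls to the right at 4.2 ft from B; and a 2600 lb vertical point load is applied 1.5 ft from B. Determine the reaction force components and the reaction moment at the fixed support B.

B_x = -150.0 lb, B_y = 2911 lb, M_B = 6231 lb·ft

Resultant of the triangular load: ½ × 188.3 × 3.3 = 310.695 lb, acting at 3.8 ft from B (one-third of the span from the peak).
ΣF_x = 0: B_x + 150 = 0 → B_x = -150.0 lb.
ΣF_y = 0: B_y − ½·188.3·3.3 − 2600 = 0 → B_y = 2911 lb.
ΣM about B: M_B − (½·188.3·3.3)·3.8 − 1150 − 2600·1.5 = 0 → M_B = 6231 lb·ft.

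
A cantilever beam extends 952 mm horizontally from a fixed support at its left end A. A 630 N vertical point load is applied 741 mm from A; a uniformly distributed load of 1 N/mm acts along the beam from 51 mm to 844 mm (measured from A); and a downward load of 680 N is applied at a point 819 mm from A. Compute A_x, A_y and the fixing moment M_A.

Resultant of the distributed load: 1 × 793 = 793 N at 447.5 mm from A.
ΣF_x = 0: A_x = 0.
ΣF_y = 0: A_y − 630 − 1·793 − 680 = 0 → A_y = 2103 N.
ΣM about A: M_A − 630·741 − (1·793)·447.5 − 680·819 = 0 → M_A = 1379000 N·mm.

A_x = 0, A_y = 2103 N, M_A = 1379000 N·mm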